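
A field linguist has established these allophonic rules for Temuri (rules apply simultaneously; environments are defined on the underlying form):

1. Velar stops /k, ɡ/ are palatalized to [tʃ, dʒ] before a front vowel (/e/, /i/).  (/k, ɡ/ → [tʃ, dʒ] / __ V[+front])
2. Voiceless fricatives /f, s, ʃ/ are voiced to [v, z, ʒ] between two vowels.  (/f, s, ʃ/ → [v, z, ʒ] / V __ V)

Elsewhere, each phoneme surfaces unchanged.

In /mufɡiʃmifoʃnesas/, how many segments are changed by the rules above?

Segments that undergo a rule: /ɡ/ → [dʒ] (rule 1); /f/ → [v] (rule 2); /s/ → [z] (rule 2).
All other segments surface unchanged.

3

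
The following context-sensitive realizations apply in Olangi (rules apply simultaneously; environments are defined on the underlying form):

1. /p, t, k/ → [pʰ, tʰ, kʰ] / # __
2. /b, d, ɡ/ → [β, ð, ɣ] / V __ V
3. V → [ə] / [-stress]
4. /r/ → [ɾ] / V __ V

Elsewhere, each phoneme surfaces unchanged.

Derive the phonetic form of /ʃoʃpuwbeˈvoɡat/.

/ʃ/ — not in any rule's target class → [ʃ].
/o/ — between /ʃ/ and /ʃ/, in an unstressed syllable — surfaces as [ə] (rule 3).
/ʃ/ — not in any rule's target class → [ʃ].
/p/ (between /ʃ/ and /u/) is in the target of rule 1 but the environment (word-initially) is not met → [p].
/u/ — between /p/ and /w/, in an unstressed syllable — surfaces as [ə] (rule 3).
/w/ (between /u/ and /b/): no rule targets it → [w].
/b/ — between /w/ and /e/; rule 2 does not apply here → [b].
/e/ — between /b/ and /v/, in an unstressed syllable — surfaces as [ə] (rule 3).
/v/ stays [v].
/o/ — between /v/ and /ɡ/; rule 3 does not apply here → [o].
/ɡ/ meets the environment for rule 2 (between two vowels) → [ɣ].
Rule 3 applies to /a/ (between /ɡ/ and /t/: in an unstressed syllable) → [ə].
/t/ (word-final): rule 1 targets it, but not word-initially → unchanged [t].

[ʃəʃpəwbəˈvoɣət]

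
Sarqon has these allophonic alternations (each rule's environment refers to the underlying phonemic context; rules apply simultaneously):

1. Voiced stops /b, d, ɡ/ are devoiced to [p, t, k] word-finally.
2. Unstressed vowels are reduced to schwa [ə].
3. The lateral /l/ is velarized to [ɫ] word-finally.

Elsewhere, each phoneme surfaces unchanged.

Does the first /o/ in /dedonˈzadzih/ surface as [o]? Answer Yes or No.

/o/ (between /d/ and /n/): in an unstressed syllable, so rule 2 applies → [ə].
The actual realization is [ə], not [o].

No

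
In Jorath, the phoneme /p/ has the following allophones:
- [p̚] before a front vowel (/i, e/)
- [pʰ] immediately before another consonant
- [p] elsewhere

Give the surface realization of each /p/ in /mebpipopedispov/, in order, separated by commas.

Occurrence 1 (position 4): before a front vowel (/i, e/) → [p̚].
Occurrence 2 (position 6): no conditioning environment matches → elsewhere allophone [p].
Occurrence 3 (position 8): before a front vowel (/i, e/) → [p̚].
Occurrence 4 (position 13): no conditioning environment matches → elsewhere allophone [p].

[p̚], [p], [p̚], [p]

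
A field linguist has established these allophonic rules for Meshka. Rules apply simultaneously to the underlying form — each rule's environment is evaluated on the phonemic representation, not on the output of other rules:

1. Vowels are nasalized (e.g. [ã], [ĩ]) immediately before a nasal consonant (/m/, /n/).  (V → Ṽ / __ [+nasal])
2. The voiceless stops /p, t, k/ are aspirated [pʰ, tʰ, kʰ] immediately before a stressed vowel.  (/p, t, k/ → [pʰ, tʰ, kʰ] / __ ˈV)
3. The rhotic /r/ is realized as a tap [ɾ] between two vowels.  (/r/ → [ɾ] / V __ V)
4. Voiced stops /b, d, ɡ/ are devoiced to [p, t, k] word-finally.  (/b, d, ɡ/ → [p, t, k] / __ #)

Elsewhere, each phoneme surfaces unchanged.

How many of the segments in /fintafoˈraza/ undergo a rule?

Segments that undergo a rule: /i/ → [ĩ] (rule 1); /r/ → [ɾ] (rule 3).
All other segments surface unchanged.

2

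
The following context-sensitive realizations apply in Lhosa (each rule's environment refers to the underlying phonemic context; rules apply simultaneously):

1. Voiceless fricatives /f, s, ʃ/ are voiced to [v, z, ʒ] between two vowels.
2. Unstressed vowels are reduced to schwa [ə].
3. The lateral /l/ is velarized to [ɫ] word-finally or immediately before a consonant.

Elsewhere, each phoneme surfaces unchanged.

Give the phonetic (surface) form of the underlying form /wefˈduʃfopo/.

[wəfˈduʃfəpə]

/w/ (word-initial): no rule targets it → [w].
/e/ (between /w/ and /f/) occurs in an unstressed syllable → [ə] by rule 2.
/f/ — between /e/ and /d/; rule 1 does not apply here → [f].
/d/ (between /f/ and /u/): no rule targets it → [d].
/u/ (between /d/ and /ʃ/) fails the environment for rule 2, so it stays [u].
/ʃ/ — between /u/ and /f/; rule 1 does not apply here → [ʃ].
/f/ — between /ʃ/ and /o/; rule 1 does not apply here → [f].
Rule 2 applies to /o/ (between /f/ and /p/: in an unstressed syllable) → [ə].
/p/ (between /o/ and /o/) is unaffected → [p].
Rule 2 applies to /o/ (word-final: in an unstressed syllable) → [ə].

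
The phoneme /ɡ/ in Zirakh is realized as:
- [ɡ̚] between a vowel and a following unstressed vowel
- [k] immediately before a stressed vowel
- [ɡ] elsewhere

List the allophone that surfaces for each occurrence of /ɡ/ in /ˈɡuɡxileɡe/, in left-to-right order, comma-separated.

[k], [ɡ], [ɡ̚]

Occurrence 1 (position 1): immediately before a stressed vowel → [k].
Occurrence 2 (position 3): no conditioning environment matches → elsewhere allophone [ɡ].
Occurrence 3 (position 8): between a vowel and a following unstressed vowel → [ɡ̚].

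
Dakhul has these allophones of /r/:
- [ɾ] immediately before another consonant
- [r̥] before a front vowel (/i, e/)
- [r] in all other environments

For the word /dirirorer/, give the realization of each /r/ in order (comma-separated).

Occurrence 1 (position 3): before a front vowel (/i, e/) → [r̥].
Occurrence 2 (position 5): no conditioning environment matches → elsewhere allophone [r].
Occurrence 3 (position 7): before a front vowel (/i, e/) → [r̥].
Occurrence 4 (position 9): no conditioning environment matches → elsewhere allophone [r].

[r̥], [r], [r̥], [r]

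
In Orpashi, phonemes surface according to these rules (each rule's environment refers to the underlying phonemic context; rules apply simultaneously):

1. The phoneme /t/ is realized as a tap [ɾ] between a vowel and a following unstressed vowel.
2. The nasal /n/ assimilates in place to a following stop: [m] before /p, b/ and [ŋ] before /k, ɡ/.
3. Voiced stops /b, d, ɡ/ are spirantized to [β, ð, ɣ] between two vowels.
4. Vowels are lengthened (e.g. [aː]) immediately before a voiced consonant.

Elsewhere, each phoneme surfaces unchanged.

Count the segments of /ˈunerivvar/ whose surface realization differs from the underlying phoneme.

Segments that undergo a rule: /u/ → [uː] (rule 4); /e/ → [eː] (rule 4); /i/ → [iː] (rule 4); /a/ → [aː] (rule 4).
All other segments surface unchanged.

4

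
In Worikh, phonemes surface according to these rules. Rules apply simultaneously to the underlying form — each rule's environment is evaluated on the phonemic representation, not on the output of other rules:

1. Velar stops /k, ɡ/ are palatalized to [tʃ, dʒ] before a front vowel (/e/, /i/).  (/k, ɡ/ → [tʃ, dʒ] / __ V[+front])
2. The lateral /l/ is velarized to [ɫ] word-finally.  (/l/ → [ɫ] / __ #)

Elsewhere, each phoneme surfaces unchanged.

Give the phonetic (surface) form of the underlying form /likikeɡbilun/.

/l/ (word-initial) is in the target of rule 2 but the environment (word-finally) is not met → [l].
/i/ — not in any rule's target class → [i].
/k/ (between /i/ and /i/): before a front vowel, so rule 1 applies → [tʃ].
/i/ (between /k/ and /k/) is unaffected → [i].
/k/ meets the environment for rule 1 (before a front vowel) → [tʃ].
/e/ stays [e].
/ɡ/ (between /e/ and /b/): rule 1 targets it, but not before a front vowel → unchanged [ɡ].
/b/ (between /ɡ/ and /i/): no rule targets it → [b].
/i/ (between /b/ and /l/) is unaffected → [i].
/l/ (between /i/ and /u/) is in the target of rule 2 but the environment (word-finally) is not met → [l].
/u/ (between /l/ and /n/): no rule targets it → [u].
/n/ (word-final): no rule targets it → [n].

[litʃitʃeɡbilun]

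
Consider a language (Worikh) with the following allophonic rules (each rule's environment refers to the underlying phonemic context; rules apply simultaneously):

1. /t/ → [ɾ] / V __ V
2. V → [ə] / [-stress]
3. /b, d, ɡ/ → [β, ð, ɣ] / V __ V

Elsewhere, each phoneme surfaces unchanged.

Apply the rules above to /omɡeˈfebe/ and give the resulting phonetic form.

[əmɡəˈfeβə]

/o/ — word-initial, in an unstressed syllable — surfaces as [ə] (rule 2).
/m/ (between /o/ and /ɡ/): no rule targets it → [m].
/ɡ/ (between /m/ and /e/) fails the environment for rule 3, so it stays [ɡ].
/e/ (between /ɡ/ and /f/): in an unstressed syllable, so rule 2 applies → [ə].
/f/ stays [f].
/e/ — between /f/ and /b/; rule 2 does not apply here → [e].
/b/ — between /e/ and /e/, between two vowels — surfaces as [β] (rule 3).
/e/ (word-final) occurs in an unstressed syllable → [ə] by rule 2.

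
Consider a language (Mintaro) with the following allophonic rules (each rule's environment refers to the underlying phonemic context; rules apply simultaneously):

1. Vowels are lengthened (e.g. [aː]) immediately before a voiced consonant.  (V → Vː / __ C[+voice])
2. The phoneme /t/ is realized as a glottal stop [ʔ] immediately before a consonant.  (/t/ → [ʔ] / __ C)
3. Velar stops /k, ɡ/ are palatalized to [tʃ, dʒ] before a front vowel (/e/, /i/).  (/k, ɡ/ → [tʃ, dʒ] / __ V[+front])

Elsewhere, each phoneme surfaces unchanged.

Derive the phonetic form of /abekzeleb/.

[aːbekzeːleːb]

/a/ (word-initial) occurs before a voiced consonant → [aː] by rule 1.
/b/ — not in any rule's target class → [b].
/e/ — between /b/ and /k/; rule 1 does not apply here → [e].
/k/ (between /e/ and /z/) is in the target of rule 3 but the environment (before a front vowel) is not met → [k].
/z/ — not in any rule's target class → [z].
/e/ meets the environment for rule 1 (before a voiced consonant) → [eː].
/l/ (between /e/ and /e/) is unaffected → [l].
/e/ (between /l/ and /b/): before a voiced consonant, so rule 1 applies → [eː].
/b/ stays [b].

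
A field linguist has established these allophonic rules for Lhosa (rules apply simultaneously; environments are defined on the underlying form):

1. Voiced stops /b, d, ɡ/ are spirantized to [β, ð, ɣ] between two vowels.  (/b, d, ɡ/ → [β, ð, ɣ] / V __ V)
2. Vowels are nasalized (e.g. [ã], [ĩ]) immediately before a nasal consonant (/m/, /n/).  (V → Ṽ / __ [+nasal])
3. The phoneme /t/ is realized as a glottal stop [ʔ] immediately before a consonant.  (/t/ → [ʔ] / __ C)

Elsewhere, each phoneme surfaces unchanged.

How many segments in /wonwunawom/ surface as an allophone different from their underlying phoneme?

Segments that undergo a rule: /o/ → [õ] (rule 2); /u/ → [ũ] (rule 2); /o/ → [õ] (rule 2).
All other segments surface unchanged.

3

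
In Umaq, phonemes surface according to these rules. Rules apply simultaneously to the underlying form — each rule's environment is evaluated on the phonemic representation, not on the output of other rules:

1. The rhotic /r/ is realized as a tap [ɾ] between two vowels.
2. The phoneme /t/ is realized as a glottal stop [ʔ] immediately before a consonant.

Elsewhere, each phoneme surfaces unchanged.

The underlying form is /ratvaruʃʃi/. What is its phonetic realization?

[raʔvaɾuʃʃi]

/r/ — word-initial; rule 1 does not apply here → [r].
/t/ meets the environment for rule 2 (immediately before a consonant) → [ʔ].
/r/ (between /a/ and /u/) occurs between two vowels → [ɾ] by rule 1.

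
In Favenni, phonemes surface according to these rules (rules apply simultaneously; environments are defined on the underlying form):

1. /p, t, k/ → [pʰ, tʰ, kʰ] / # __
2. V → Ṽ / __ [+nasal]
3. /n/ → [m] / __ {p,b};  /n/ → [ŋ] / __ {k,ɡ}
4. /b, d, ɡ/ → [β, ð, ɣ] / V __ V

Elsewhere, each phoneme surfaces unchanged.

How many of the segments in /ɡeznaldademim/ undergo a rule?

3

Segments that undergo a rule: /d/ → [ð] (rule 4); /e/ → [ẽ] (rule 2); /i/ → [ĩ] (rule 2).
All other segments surface unchanged.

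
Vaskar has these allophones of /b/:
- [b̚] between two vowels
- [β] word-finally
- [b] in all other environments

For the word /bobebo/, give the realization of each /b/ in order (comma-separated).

[b], [b̚], [b̚]

Occurrence 1 (position 1): no conditioning environment matches → elsewhere allophone [b].
Occurrence 2 (position 3): between two vowels → [b̚].
Occurrence 3 (position 5): between two vowels → [b̚].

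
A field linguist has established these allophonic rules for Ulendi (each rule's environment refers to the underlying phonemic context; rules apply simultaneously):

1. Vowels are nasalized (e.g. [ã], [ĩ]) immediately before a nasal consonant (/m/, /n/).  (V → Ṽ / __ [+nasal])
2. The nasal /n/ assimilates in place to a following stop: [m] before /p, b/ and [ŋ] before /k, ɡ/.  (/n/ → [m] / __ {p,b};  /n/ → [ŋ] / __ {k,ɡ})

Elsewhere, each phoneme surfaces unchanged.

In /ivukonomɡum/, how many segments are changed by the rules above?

Segments that undergo a rule: /o/ → [õ] (rule 1); /o/ → [õ] (rule 1); /u/ → [ũ] (rule 1).
All other segments surface unchanged.

3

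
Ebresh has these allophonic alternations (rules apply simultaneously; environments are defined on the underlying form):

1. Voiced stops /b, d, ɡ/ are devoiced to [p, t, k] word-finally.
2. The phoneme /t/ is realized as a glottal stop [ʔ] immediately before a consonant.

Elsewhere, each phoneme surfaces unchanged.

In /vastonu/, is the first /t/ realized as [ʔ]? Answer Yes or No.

No

/t/ (between /s/ and /o/): rule 2 targets it, but not immediately before a consonant → unchanged [t].
The actual realization is [t], not [ʔ].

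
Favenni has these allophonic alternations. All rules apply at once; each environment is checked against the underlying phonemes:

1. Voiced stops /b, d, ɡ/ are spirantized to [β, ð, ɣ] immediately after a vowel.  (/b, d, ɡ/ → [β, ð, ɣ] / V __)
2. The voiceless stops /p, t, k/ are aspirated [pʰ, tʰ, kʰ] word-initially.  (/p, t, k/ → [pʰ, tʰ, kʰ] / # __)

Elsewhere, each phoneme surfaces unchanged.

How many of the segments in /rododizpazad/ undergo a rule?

Segments that undergo a rule: /d/ → [ð] (rule 1); /d/ → [ð] (rule 1); /d/ → [ð] (rule 1).
All other segments surface unchanged.

3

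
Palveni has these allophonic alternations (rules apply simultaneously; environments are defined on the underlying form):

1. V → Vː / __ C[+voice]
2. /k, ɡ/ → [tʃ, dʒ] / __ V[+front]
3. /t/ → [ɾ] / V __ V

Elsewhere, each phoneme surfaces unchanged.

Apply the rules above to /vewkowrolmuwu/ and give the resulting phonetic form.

/v/ (word-initial): no rule targets it → [v].
/e/ (between /v/ and /w/) occurs before a voiced consonant → [eː] by rule 1.
/w/ stays [w].
/k/ (between /w/ and /o/): rule 2 targets it, but not before a front vowel → unchanged [k].
/o/ (between /k/ and /w/): before a voiced consonant, so rule 1 applies → [oː].
/w/ stays [w].
/r/ (between /w/ and /o/): no rule targets it → [r].
/o/ (between /r/ and /l/): before a voiced consonant, so rule 1 applies → [oː].
/l/ stays [l].
/m/ (between /l/ and /u/): no rule targets it → [m].
Rule 1 applies to /u/ (between /m/ and /w/: before a voiced consonant) → [uː].
/w/ stays [w].
/u/ (word-final) fails the environment for rule 1, so it stays [u].

[veːwkoːwroːlmuːwu]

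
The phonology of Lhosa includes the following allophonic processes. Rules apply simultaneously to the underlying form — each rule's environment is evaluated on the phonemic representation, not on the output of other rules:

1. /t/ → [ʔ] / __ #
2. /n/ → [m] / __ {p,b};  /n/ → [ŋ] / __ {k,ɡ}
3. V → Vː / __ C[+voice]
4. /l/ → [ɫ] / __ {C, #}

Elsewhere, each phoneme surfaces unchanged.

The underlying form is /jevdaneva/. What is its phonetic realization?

/e/ meets the environment for rule 3 (before a voiced consonant) → [eː].
/a/ (between /d/ and /n/): before a voiced consonant, so rule 3 applies → [aː].
/n/ (between /a/ and /e/): rule 2 targets it, but not before a labial or velar stop → unchanged [n].
/e/ meets the environment for rule 3 (before a voiced consonant) → [eː].
/a/ (word-final) is in the target of rule 3 but the environment (before a voiced consonant) is not met → [a].

[jeːvdaːneːva]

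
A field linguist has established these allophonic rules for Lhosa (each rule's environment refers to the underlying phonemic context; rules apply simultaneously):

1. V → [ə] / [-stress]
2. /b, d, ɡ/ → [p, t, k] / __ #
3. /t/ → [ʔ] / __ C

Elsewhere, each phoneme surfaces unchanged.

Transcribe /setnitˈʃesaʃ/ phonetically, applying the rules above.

/s/ (word-initial) is unaffected → [s].
/e/ meets the environment for rule 1 (in an unstressed syllable) → [ə].
/t/ (between /e/ and /n/): immediately before a consonant, so rule 3 applies → [ʔ].
/n/ — not in any rule's target class → [n].
/i/ (between /n/ and /t/): in an unstressed syllable, so rule 1 applies → [ə].
/t/ — between /i/ and /ʃ/, immediately before a consonant — surfaces as [ʔ] (rule 3).
/ʃ/ (between /t/ and /e/): no rule targets it → [ʃ].
/e/ (between /ʃ/ and /s/) is in the target of rule 1 but the environment (in an unstressed syllable) is not met → [e].
/s/ (between /e/ and /a/) is unaffected → [s].
/a/ (between /s/ and /ʃ/): in an unstressed syllable, so rule 1 applies → [ə].
/ʃ/ (word-final) is unaffected → [ʃ].

[səʔnəʔˈʃesəʃ]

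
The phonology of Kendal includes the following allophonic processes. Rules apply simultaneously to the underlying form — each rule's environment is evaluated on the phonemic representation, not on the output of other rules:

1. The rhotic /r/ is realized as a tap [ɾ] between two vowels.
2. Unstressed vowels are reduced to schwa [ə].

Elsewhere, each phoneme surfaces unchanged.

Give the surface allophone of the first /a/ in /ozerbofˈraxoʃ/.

[a]

/a/ — between /r/ and /x/; rule 2 does not apply here → [a].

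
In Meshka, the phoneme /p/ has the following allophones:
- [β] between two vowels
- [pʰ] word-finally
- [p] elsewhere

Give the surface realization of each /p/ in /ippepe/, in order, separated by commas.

Occurrence 1 (position 2): no conditioning environment matches → elsewhere allophone [p].
Occurrence 2 (position 3): no conditioning environment matches → elsewhere allophone [p].
Occurrence 3 (position 5): between two vowels → [β].

[p], [p], [β]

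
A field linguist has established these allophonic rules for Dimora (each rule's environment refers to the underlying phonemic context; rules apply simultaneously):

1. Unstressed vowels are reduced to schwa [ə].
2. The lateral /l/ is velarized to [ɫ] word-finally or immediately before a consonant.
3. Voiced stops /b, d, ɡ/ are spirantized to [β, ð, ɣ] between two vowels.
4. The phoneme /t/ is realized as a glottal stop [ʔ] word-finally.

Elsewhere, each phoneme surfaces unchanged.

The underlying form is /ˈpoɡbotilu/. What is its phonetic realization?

[ˈpoɡbətələ]

/p/ — not in any rule's target class → [p].
/o/ (between /p/ and /ɡ/): rule 1 targets it, but not in an unstressed syllable → unchanged [o].
/ɡ/ (between /o/ and /b/) fails the environment for rule 3, so it stays [ɡ].
/b/ — between /ɡ/ and /o/; rule 3 does not apply here → [b].
/o/ meets the environment for rule 1 (in an unstressed syllable) → [ə].
/t/ (between /o/ and /i/): rule 4 targets it, but not word-finally → unchanged [t].
/i/ (between /t/ and /l/) occurs in an unstressed syllable → [ə] by rule 1.
/l/ (between /i/ and /u/) fails the environment for rule 2, so it stays [l].
/u/ meets the environment for rule 1 (in an unstressed syllable) → [ə].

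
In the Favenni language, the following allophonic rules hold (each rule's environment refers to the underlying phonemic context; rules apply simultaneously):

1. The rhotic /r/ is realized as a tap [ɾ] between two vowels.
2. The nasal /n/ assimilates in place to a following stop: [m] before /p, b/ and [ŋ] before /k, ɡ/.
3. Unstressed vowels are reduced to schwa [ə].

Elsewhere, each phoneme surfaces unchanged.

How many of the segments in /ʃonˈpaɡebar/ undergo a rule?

Segments that undergo a rule: /o/ → [ə] (rule 3); /n/ → [m] (rule 2); /e/ → [ə] (rule 3); /a/ → [ə] (rule 3).
All other segments surface unchanged.

4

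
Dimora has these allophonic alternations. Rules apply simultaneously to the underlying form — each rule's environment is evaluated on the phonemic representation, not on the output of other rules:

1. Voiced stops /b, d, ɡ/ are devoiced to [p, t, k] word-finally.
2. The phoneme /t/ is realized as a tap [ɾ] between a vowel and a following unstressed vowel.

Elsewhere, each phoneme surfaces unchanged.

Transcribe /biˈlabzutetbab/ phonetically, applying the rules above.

/b/ (word-initial) is in the target of rule 1 but the environment (word-finally) is not met → [b].
/i/ (between /b/ and /l/) is unaffected → [i].
/l/ stays [l].
/a/ — not in any rule's target class → [a].
/b/ (between /a/ and /z/): rule 1 targets it, but not word-finally → unchanged [b].
/z/ (between /b/ and /u/): no rule targets it → [z].
/u/ — not in any rule's target class → [u].
/t/ (between /u/ and /e/) occurs between a vowel and a following unstressed vowel → [ɾ] by rule 2.
/e/ stays [e].
/t/ (between /e/ and /b/) is in the target of rule 2 but the environment (between a vowel and a following unstressed vowel) is not met → [t].
/b/ — between /t/ and /a/; rule 1 does not apply here → [b].
/a/ (between /b/ and /b/) is unaffected → [a].
/b/ (word-final): word-finally, so rule 1 applies → [p].

[biˈlabzuɾetbap]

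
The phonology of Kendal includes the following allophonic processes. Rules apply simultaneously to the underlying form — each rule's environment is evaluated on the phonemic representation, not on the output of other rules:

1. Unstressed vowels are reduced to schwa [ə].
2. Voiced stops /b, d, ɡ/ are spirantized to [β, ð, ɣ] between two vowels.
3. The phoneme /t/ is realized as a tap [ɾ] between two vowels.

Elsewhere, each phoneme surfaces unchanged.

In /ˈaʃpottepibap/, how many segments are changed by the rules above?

5

Segments that undergo a rule: /o/ → [ə] (rule 1); /e/ → [ə] (rule 1); /i/ → [ə] (rule 1); /b/ → [β] (rule 2); /a/ → [ə] (rule 1).
All other segments surface unchanged.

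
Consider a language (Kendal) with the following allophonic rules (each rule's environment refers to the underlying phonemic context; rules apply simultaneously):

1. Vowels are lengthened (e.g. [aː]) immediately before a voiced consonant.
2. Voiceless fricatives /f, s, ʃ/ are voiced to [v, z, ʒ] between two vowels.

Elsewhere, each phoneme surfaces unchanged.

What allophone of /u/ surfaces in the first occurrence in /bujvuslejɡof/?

[uː]

/u/ (between /b/ and /j/): before a voiced consonant, so rule 1 applies → [uː].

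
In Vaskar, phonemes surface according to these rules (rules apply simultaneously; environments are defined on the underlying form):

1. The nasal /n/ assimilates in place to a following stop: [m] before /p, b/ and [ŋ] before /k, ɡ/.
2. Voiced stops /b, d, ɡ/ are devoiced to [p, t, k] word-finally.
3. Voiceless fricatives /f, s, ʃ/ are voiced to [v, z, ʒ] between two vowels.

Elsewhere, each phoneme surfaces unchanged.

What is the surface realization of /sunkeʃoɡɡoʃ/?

/s/ — word-initial; rule 3 does not apply here → [s].
/u/ (between /s/ and /n/): no rule targets it → [u].
/n/ — between /u/ and /k/, before a labial or velar stop — surfaces as [ŋ] (rule 1).
/k/ (between /n/ and /e/): no rule targets it → [k].
/e/ stays [e].
/ʃ/ (between /e/ and /o/): between two vowels, so rule 3 applies → [ʒ].
/o/ — not in any rule's target class → [o].
/ɡ/ (between /o/ and /ɡ/) is in the target of rule 2 but the environment (word-finally) is not met → [ɡ].
/ɡ/ (between /ɡ/ and /o/) fails the environment for rule 2, so it stays [ɡ].
/o/ stays [o].
/ʃ/ — word-final; rule 3 does not apply here → [ʃ].

[suŋkeʒoɡɡoʃ]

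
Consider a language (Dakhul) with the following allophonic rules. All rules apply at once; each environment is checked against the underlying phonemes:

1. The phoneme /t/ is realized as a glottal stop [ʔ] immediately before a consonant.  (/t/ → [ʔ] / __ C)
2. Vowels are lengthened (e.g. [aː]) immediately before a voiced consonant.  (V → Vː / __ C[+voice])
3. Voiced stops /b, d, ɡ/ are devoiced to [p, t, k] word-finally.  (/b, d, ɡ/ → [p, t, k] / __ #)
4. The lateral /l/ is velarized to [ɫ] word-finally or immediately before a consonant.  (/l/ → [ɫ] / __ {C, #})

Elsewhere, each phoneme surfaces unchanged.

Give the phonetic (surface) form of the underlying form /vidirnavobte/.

/v/ stays [v].
Rule 2 applies to /i/ (between /v/ and /d/: before a voiced consonant) → [iː].
/d/ — between /i/ and /i/; rule 3 does not apply here → [d].
/i/ — between /d/ and /r/, before a voiced consonant — surfaces as [iː] (rule 2).
/r/ stays [r].
/n/ stays [n].
Rule 2 applies to /a/ (between /n/ and /v/: before a voiced consonant) → [aː].
/v/ — not in any rule's target class → [v].
/o/ meets the environment for rule 2 (before a voiced consonant) → [oː].
/b/ (between /o/ and /t/) fails the environment for rule 3, so it stays [b].
/t/ (between /b/ and /e/): rule 1 targets it, but not immediately before a consonant → unchanged [t].
/e/ (word-final) fails the environment for rule 2, so it stays [e].

[viːdiːrnaːvoːbte]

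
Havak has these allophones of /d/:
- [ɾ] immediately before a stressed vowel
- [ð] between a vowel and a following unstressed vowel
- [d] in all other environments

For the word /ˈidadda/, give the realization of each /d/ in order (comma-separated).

[ð], [d], [d]

Occurrence 1 (position 2): between a vowel and a following unstressed vowel → [ð].
Occurrence 2 (position 4): no conditioning environment matches → elsewhere allophone [d].
Occurrence 3 (position 5): no conditioning environment matches → elsewhere allophone [d].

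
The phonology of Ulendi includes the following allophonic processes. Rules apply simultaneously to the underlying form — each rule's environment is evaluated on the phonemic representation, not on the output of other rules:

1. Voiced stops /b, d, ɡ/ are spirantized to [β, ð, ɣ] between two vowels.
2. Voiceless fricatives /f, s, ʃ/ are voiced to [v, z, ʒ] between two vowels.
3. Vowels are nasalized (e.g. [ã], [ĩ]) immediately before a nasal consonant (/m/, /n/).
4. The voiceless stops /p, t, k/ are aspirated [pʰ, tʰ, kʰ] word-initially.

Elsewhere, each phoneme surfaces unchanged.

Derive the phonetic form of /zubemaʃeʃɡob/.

[zuβẽmaʒeʃɡob]

/z/ — not in any rule's target class → [z].
/u/ (between /z/ and /b/) fails the environment for rule 3, so it stays [u].
/b/ (between /u/ and /e/): between two vowels, so rule 1 applies → [β].
/e/ (between /b/ and /m/) occurs before a nasal consonant → [ẽ] by rule 3.
/m/ (between /e/ and /a/): no rule targets it → [m].
/a/ (between /m/ and /ʃ/): rule 3 targets it, but not before a nasal consonant → unchanged [a].
/ʃ/ meets the environment for rule 2 (between two vowels) → [ʒ].
/e/ (between /ʃ/ and /ʃ/) fails the environment for rule 3, so it stays [e].
/ʃ/ — between /e/ and /ɡ/; rule 2 does not apply here → [ʃ].
/ɡ/ (between /ʃ/ and /o/): rule 1 targets it, but not between two vowels → unchanged [ɡ].
/o/ (between /ɡ/ and /b/) fails the environment for rule 3, so it stays [o].
/b/ (word-final): rule 1 targets it, but not between two vowels → unchanged [b].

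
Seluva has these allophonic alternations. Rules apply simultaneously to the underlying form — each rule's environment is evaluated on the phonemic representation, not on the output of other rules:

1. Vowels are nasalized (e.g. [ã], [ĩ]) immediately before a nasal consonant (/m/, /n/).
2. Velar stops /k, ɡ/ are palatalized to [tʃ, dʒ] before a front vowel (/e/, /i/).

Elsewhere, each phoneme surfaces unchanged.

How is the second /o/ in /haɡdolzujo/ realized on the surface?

[o]

/o/ (word-final) is in the target of rule 1 but the environment (before a nasal consonant) is not met → [o].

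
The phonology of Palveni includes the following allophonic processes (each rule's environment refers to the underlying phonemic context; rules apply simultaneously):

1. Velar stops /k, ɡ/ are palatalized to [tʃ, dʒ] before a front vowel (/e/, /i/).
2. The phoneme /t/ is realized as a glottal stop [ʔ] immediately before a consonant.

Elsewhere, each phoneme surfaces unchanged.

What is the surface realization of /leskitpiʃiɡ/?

[lestʃiʔpiʃiɡ]

/l/ (word-initial) is unaffected → [l].
/e/ — not in any rule's target class → [e].
/s/ (between /e/ and /k/): no rule targets it → [s].
/k/ (between /s/ and /i/): before a front vowel, so rule 1 applies → [tʃ].
/i/ stays [i].
/t/ (between /i/ and /p/) occurs immediately before a consonant → [ʔ] by rule 2.
/p/ (between /t/ and /i/) is unaffected → [p].
/i/ stays [i].
/ʃ/ — not in any rule's target class → [ʃ].
/i/ (between /ʃ/ and /ɡ/) is unaffected → [i].
/ɡ/ — word-final; rule 1 does not apply here → [ɡ].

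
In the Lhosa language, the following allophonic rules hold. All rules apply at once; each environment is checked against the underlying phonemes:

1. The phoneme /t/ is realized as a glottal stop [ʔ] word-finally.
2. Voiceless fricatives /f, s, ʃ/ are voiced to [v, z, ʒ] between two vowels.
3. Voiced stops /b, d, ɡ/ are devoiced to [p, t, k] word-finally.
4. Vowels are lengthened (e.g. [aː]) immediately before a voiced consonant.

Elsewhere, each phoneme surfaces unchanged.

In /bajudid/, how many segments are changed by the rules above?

4

Segments that undergo a rule: /a/ → [aː] (rule 4); /u/ → [uː] (rule 4); /i/ → [iː] (rule 4); /d/ → [t] (rule 3).
All other segments surface unchanged.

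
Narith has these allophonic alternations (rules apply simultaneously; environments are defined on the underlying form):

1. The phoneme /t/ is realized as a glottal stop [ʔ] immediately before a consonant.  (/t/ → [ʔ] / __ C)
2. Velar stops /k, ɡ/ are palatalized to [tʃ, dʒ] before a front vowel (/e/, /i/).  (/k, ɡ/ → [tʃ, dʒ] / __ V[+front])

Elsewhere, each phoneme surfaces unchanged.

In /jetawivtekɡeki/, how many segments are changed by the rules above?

Segments that undergo a rule: /ɡ/ → [dʒ] (rule 2); /k/ → [tʃ] (rule 2).
All other segments surface unchanged.

2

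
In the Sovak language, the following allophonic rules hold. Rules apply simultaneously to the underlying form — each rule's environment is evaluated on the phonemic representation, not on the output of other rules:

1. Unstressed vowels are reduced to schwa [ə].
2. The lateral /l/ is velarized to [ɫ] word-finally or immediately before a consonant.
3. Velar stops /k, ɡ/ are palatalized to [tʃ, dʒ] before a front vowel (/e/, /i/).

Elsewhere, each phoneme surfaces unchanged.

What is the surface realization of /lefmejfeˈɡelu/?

[ləfməjfəˈdʒelə]

/l/ (word-initial) is in the target of rule 2 but the environment (word-finally or immediately before a consonant) is not met → [l].
/e/ (between /l/ and /f/) occurs in an unstressed syllable → [ə] by rule 1.
/e/ (between /m/ and /j/): in an unstressed syllable, so rule 1 applies → [ə].
/e/ meets the environment for rule 1 (in an unstressed syllable) → [ə].
/ɡ/ — between /e/ and /e/, before a front vowel — surfaces as [dʒ] (rule 3).
/e/ (between /ɡ/ and /l/) fails the environment for rule 1, so it stays [e].
/l/ (between /e/ and /u/) fails the environment for rule 2, so it stays [l].
Rule 1 applies to /u/ (word-final: in an unstressed syllable) → [ə].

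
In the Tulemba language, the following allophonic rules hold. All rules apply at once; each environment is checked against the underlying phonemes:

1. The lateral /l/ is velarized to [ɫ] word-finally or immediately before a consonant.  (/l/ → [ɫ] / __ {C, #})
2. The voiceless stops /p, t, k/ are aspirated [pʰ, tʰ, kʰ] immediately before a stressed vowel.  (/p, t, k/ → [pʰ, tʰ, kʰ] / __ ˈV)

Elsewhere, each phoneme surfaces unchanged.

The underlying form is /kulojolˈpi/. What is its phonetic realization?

/k/ (word-initial) fails the environment for rule 2, so it stays [k].
/l/ (between /u/ and /o/) fails the environment for rule 1, so it stays [l].
/l/ (between /o/ and /p/) occurs word-finally or immediately before a consonant → [ɫ] by rule 1.
/p/ meets the environment for rule 2 (immediately before a stressed vowel) → [pʰ].

[kulojoɫˈpʰi]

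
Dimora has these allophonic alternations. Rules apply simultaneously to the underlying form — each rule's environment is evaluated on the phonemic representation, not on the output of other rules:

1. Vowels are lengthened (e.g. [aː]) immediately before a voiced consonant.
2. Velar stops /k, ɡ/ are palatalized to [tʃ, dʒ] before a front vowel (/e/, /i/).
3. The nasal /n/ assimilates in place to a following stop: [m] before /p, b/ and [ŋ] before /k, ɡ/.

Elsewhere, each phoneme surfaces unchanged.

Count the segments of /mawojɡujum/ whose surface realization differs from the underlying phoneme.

4

Segments that undergo a rule: /a/ → [aː] (rule 1); /o/ → [oː] (rule 1); /u/ → [uː] (rule 1); /u/ → [uː] (rule 1).
All other segments surface unchanged.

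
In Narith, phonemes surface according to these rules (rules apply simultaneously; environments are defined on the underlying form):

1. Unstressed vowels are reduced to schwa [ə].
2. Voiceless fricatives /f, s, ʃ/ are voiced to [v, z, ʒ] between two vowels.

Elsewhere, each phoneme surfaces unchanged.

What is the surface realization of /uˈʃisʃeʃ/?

/u/ — word-initial, in an unstressed syllable — surfaces as [ə] (rule 1).
Rule 2 applies to /ʃ/ (between /u/ and /i/: between two vowels) → [ʒ].
/i/ (between /ʃ/ and /s/): rule 1 targets it, but not in an unstressed syllable → unchanged [i].
/s/ (between /i/ and /ʃ/) is in the target of rule 2 but the environment (between two vowels) is not met → [s].
/ʃ/ (between /s/ and /e/) is in the target of rule 2 but the environment (between two vowels) is not met → [ʃ].
/e/ (between /ʃ/ and /ʃ/) occurs in an unstressed syllable → [ə] by rule 1.
/ʃ/ (word-final): rule 2 targets it, but not between two vowels → unchanged [ʃ].

[əˈʒisʃəʃ]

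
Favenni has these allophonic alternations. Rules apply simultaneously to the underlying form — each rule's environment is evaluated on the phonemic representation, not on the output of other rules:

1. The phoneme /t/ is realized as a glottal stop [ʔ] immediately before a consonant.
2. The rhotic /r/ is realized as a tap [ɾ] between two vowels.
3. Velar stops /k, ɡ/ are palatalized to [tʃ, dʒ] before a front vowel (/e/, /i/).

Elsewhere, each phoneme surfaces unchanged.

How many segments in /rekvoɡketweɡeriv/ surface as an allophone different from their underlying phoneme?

4

Segments that undergo a rule: /k/ → [tʃ] (rule 3); /t/ → [ʔ] (rule 1); /ɡ/ → [dʒ] (rule 3); /r/ → [ɾ] (rule 2).
All other segments surface unchanged.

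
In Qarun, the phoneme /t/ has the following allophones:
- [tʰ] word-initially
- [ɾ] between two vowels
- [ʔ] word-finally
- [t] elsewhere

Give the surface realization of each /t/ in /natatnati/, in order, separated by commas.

[ɾ], [t], [ɾ]

Occurrence 1 (position 3): between two vowels → [ɾ].
Occurrence 2 (position 5): no conditioning environment matches → elsewhere allophone [t].
Occurrence 3 (position 8): between two vowels → [ɾ].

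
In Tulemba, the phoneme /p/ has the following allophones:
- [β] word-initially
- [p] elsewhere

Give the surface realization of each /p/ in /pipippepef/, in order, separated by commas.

Occurrence 1 (position 1): word-initially → [β].
Occurrence 2 (position 3): no conditioning environment matches → elsewhere allophone [p].
Occurrence 3 (position 5): no conditioning environment matches → elsewhere allophone [p].
Occurrence 4 (position 6): no conditioning environment matches → elsewhere allophone [p].
Occurrence 5 (position 8): no conditioning environment matches → elsewhere allophone [p].

[β], [p], [p], [p], [p]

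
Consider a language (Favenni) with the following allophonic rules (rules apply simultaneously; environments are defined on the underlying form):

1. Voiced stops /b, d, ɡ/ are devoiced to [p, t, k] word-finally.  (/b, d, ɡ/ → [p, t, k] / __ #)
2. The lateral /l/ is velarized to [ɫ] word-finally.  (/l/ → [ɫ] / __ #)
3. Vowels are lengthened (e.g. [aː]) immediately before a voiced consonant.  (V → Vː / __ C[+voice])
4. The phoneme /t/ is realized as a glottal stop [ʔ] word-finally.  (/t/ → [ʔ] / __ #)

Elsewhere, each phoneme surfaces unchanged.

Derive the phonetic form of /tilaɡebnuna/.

[tiːlaːɡeːbnuːna]

/t/ — word-initial; rule 4 does not apply here → [t].
/i/ meets the environment for rule 3 (before a voiced consonant) → [iː].
/l/ (between /i/ and /a/): rule 2 targets it, but not word-finally → unchanged [l].
/a/ meets the environment for rule 3 (before a voiced consonant) → [aː].
/ɡ/ — between /a/ and /e/; rule 1 does not apply here → [ɡ].
/e/ meets the environment for rule 3 (before a voiced consonant) → [eː].
/b/ — between /e/ and /n/; rule 1 does not apply here → [b].
Rule 3 applies to /u/ (between /n/ and /n/: before a voiced consonant) → [uː].
/a/ (word-final): rule 3 targets it, but not before a voiced consonant → unchanged [a].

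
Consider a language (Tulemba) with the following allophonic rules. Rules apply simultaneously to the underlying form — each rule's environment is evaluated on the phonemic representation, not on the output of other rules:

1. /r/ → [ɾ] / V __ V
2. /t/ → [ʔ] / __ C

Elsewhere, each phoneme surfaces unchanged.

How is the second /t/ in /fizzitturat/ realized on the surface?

[t]

/t/ (between /t/ and /u/) is in the target of rule 2 but the environment (immediately before a consonant) is not met → [t].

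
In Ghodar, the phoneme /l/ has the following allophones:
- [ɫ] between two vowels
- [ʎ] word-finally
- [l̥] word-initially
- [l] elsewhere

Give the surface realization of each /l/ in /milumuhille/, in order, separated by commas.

Occurrence 1 (position 3): between two vowels → [ɫ].
Occurrence 2 (position 9): no conditioning environment matches → elsewhere allophone [l].
Occurrence 3 (position 10): no conditioning environment matches → elsewhere allophone [l].

[ɫ], [l], [l]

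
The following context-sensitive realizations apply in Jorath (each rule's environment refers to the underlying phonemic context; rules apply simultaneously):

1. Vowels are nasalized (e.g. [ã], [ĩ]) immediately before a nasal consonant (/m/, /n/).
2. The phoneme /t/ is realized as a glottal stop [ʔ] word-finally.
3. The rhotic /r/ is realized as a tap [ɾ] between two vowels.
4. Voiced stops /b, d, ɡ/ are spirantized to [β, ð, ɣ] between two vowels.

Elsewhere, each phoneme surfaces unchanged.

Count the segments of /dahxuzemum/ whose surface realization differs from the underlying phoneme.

2

Segments that undergo a rule: /e/ → [ẽ] (rule 1); /u/ → [ũ] (rule 1).
All other segments surface unchanged.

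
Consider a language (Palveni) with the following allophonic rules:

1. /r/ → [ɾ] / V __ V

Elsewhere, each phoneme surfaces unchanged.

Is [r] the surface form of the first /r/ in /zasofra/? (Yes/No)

/r/ (between /f/ and /a/): rule 1 targets it, but not between two vowels → unchanged [r].
The actual realization is [r], which matches [r].

Yes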